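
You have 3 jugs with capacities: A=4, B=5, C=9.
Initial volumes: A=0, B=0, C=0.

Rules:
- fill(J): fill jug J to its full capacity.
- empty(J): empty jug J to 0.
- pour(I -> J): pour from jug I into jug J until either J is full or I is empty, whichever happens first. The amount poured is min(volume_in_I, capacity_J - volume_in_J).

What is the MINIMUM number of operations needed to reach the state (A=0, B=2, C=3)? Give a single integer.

BFS from (A=0, B=0, C=0). One shortest path:
  1. fill(C) -> (A=0 B=0 C=9)
  2. pour(C -> B) -> (A=0 B=5 C=4)
  3. pour(B -> A) -> (A=4 B=1 C=4)
  4. pour(A -> C) -> (A=0 B=1 C=8)
  5. pour(B -> A) -> (A=1 B=0 C=8)
  6. pour(C -> B) -> (A=1 B=5 C=3)
  7. pour(B -> A) -> (A=4 B=2 C=3)
  8. empty(A) -> (A=0 B=2 C=3)
Reached target in 8 moves.

Answer: 8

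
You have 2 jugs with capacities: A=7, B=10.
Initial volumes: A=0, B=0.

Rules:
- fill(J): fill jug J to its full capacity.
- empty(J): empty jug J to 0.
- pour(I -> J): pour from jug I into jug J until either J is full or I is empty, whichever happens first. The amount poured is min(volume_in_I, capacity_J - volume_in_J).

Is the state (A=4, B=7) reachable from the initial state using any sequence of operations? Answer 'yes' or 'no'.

BFS explored all 34 reachable states.
Reachable set includes: (0,0), (0,1), (0,2), (0,3), (0,4), (0,5), (0,6), (0,7), (0,8), (0,9), (0,10), (1,0) ...
Target (A=4, B=7) not in reachable set → no.

Answer: no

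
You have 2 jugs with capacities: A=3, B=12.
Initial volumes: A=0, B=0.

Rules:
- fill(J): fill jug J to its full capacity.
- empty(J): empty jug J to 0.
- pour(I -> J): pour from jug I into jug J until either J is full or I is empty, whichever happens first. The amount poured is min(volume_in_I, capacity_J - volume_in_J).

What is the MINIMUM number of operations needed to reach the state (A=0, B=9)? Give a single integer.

BFS from (A=0, B=0). One shortest path:
  1. fill(B) -> (A=0 B=12)
  2. pour(B -> A) -> (A=3 B=9)
  3. empty(A) -> (A=0 B=9)
Reached target in 3 moves.

Answer: 3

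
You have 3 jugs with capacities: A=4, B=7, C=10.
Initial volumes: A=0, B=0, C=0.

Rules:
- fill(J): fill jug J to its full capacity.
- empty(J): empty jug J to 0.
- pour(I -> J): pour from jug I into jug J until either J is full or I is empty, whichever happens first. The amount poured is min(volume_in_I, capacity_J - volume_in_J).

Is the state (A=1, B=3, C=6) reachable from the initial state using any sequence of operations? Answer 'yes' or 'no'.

BFS explored all 278 reachable states.
Reachable set includes: (0,0,0), (0,0,1), (0,0,2), (0,0,3), (0,0,4), (0,0,5), (0,0,6), (0,0,7), (0,0,8), (0,0,9), (0,0,10), (0,1,0) ...
Target (A=1, B=3, C=6) not in reachable set → no.

Answer: no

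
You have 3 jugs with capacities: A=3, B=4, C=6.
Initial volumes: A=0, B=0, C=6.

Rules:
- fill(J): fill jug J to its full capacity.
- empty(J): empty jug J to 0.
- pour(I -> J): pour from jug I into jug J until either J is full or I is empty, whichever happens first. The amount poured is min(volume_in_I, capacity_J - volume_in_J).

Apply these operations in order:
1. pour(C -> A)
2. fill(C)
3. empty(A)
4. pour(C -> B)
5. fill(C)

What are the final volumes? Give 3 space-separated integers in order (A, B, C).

Step 1: pour(C -> A) -> (A=3 B=0 C=3)
Step 2: fill(C) -> (A=3 B=0 C=6)
Step 3: empty(A) -> (A=0 B=0 C=6)
Step 4: pour(C -> B) -> (A=0 B=4 C=2)
Step 5: fill(C) -> (A=0 B=4 C=6)

Answer: 0 4 6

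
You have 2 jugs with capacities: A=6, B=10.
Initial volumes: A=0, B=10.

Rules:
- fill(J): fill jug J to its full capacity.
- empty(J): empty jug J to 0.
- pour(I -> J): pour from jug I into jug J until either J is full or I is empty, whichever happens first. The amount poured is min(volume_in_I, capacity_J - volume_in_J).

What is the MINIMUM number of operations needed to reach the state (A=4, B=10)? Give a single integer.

Answer: 4

Derivation:
BFS from (A=0, B=10). One shortest path:
  1. pour(B -> A) -> (A=6 B=4)
  2. empty(A) -> (A=0 B=4)
  3. pour(B -> A) -> (A=4 B=0)
  4. fill(B) -> (A=4 B=10)
Reached target in 4 moves.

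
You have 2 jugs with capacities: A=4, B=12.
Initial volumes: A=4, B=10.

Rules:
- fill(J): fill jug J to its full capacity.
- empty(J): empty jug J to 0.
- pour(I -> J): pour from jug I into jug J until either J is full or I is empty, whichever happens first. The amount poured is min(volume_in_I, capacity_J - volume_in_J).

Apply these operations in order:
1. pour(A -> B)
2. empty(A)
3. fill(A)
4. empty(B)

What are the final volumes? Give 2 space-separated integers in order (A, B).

Answer: 4 0

Derivation:
Step 1: pour(A -> B) -> (A=2 B=12)
Step 2: empty(A) -> (A=0 B=12)
Step 3: fill(A) -> (A=4 B=12)
Step 4: empty(B) -> (A=4 B=0)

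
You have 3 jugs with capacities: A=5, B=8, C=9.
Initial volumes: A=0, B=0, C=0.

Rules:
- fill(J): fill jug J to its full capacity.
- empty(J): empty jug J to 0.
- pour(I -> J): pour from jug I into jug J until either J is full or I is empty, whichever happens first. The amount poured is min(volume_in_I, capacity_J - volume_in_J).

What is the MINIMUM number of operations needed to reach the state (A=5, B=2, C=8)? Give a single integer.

BFS from (A=0, B=0, C=0). One shortest path:
  1. fill(A) -> (A=5 B=0 C=0)
  2. pour(A -> B) -> (A=0 B=5 C=0)
  3. fill(A) -> (A=5 B=5 C=0)
  4. pour(A -> B) -> (A=2 B=8 C=0)
  5. pour(B -> C) -> (A=2 B=0 C=8)
  6. pour(A -> B) -> (A=0 B=2 C=8)
  7. fill(A) -> (A=5 B=2 C=8)
Reached target in 7 moves.

Answer: 7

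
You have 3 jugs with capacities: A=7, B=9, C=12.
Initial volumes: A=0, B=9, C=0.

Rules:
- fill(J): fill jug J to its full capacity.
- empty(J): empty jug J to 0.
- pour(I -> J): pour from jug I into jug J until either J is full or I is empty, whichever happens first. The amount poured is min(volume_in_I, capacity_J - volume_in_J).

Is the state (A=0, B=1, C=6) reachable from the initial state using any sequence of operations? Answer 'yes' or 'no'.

BFS from (A=0, B=9, C=0):
  1. fill(A) -> (A=7 B=9 C=0)
  2. pour(B -> C) -> (A=7 B=0 C=9)
  3. pour(A -> C) -> (A=4 B=0 C=12)
  4. pour(C -> B) -> (A=4 B=9 C=3)
  5. pour(B -> A) -> (A=7 B=6 C=3)
  6. pour(A -> C) -> (A=0 B=6 C=10)
  7. pour(B -> A) -> (A=6 B=0 C=10)
  8. pour(C -> B) -> (A=6 B=9 C=1)
  9. empty(B) -> (A=6 B=0 C=1)
  10. pour(C -> B) -> (A=6 B=1 C=0)
  11. pour(A -> C) -> (A=0 B=1 C=6)
Target reached → yes.

Answer: yes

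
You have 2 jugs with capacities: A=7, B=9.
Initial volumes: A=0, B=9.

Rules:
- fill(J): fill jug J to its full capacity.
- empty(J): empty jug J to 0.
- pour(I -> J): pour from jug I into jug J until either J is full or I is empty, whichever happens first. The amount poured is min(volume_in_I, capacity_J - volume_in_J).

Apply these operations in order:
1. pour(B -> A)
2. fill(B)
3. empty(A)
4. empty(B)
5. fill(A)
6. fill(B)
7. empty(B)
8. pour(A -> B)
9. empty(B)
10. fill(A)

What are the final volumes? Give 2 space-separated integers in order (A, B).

Step 1: pour(B -> A) -> (A=7 B=2)
Step 2: fill(B) -> (A=7 B=9)
Step 3: empty(A) -> (A=0 B=9)
Step 4: empty(B) -> (A=0 B=0)
Step 5: fill(A) -> (A=7 B=0)
Step 6: fill(B) -> (A=7 B=9)
Step 7: empty(B) -> (A=7 B=0)
Step 8: pour(A -> B) -> (A=0 B=7)
Step 9: empty(B) -> (A=0 B=0)
Step 10: fill(A) -> (A=7 B=0)

Answer: 7 0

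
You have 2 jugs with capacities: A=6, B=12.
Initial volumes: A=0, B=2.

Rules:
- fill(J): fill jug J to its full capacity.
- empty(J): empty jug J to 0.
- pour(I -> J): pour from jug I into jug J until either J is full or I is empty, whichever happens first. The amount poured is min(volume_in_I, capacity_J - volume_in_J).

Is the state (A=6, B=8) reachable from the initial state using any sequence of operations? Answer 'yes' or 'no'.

BFS from (A=0, B=2):
  1. fill(A) -> (A=6 B=2)
  2. pour(A -> B) -> (A=0 B=8)
  3. fill(A) -> (A=6 B=8)
Target reached → yes.

Answer: yes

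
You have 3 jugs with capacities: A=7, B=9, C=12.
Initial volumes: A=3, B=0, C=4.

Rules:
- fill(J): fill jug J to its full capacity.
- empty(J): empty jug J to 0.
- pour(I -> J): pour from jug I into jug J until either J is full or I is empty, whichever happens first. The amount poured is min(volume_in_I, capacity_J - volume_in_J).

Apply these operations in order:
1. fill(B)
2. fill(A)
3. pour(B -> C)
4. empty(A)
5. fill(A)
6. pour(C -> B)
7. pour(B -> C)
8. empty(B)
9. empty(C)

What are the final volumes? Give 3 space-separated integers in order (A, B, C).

Step 1: fill(B) -> (A=3 B=9 C=4)
Step 2: fill(A) -> (A=7 B=9 C=4)
Step 3: pour(B -> C) -> (A=7 B=1 C=12)
Step 4: empty(A) -> (A=0 B=1 C=12)
Step 5: fill(A) -> (A=7 B=1 C=12)
Step 6: pour(C -> B) -> (A=7 B=9 C=4)
Step 7: pour(B -> C) -> (A=7 B=1 C=12)
Step 8: empty(B) -> (A=7 B=0 C=12)
Step 9: empty(C) -> (A=7 B=0 C=0)

Answer: 7 0 0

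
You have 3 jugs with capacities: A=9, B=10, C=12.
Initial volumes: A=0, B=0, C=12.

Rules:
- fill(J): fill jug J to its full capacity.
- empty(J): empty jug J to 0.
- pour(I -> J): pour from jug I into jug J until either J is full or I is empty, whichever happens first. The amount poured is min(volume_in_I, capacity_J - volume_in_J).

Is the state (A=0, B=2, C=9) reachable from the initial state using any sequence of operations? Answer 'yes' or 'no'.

BFS from (A=0, B=0, C=12):
  1. fill(A) -> (A=9 B=0 C=12)
  2. pour(C -> B) -> (A=9 B=10 C=2)
  3. empty(B) -> (A=9 B=0 C=2)
  4. pour(C -> B) -> (A=9 B=2 C=0)
  5. pour(A -> C) -> (A=0 B=2 C=9)
Target reached → yes.

Answer: yes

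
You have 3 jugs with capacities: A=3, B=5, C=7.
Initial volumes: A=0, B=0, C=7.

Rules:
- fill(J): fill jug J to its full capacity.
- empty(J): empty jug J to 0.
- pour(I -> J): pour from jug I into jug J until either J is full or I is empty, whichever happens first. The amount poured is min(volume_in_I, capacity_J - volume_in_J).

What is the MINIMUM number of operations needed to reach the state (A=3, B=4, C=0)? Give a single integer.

BFS from (A=0, B=0, C=7). One shortest path:
  1. pour(C -> A) -> (A=3 B=0 C=4)
  2. pour(C -> B) -> (A=3 B=4 C=0)
Reached target in 2 moves.

Answer: 2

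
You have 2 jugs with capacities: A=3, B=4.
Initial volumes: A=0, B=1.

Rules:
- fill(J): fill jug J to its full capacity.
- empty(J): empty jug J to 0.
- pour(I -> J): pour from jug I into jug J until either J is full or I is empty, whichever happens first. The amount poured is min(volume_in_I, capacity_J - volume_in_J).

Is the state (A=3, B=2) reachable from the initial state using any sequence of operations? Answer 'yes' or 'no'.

BFS from (A=0, B=1):
  1. pour(B -> A) -> (A=1 B=0)
  2. fill(B) -> (A=1 B=4)
  3. pour(B -> A) -> (A=3 B=2)
Target reached → yes.

Answer: yes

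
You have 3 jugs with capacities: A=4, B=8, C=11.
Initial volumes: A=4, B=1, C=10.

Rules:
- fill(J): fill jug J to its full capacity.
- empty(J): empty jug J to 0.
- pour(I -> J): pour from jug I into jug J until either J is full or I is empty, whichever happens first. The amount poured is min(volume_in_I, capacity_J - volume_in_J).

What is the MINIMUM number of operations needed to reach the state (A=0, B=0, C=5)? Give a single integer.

Answer: 3

Derivation:
BFS from (A=4, B=1, C=10). One shortest path:
  1. empty(C) -> (A=4 B=1 C=0)
  2. pour(A -> B) -> (A=0 B=5 C=0)
  3. pour(B -> C) -> (A=0 B=0 C=5)
Reached target in 3 moves.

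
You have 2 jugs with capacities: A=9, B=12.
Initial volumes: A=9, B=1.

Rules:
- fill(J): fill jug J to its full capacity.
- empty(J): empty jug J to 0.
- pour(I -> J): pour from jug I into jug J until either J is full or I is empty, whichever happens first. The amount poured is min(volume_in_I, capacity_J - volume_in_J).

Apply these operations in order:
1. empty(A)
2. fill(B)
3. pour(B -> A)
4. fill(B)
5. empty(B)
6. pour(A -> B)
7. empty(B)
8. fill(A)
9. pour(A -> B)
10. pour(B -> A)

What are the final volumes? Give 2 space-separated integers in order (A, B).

Step 1: empty(A) -> (A=0 B=1)
Step 2: fill(B) -> (A=0 B=12)
Step 3: pour(B -> A) -> (A=9 B=3)
Step 4: fill(B) -> (A=9 B=12)
Step 5: empty(B) -> (A=9 B=0)
Step 6: pour(A -> B) -> (A=0 B=9)
Step 7: empty(B) -> (A=0 B=0)
Step 8: fill(A) -> (A=9 B=0)
Step 9: pour(A -> B) -> (A=0 B=9)
Step 10: pour(B -> A) -> (A=9 B=0)

Answer: 9 0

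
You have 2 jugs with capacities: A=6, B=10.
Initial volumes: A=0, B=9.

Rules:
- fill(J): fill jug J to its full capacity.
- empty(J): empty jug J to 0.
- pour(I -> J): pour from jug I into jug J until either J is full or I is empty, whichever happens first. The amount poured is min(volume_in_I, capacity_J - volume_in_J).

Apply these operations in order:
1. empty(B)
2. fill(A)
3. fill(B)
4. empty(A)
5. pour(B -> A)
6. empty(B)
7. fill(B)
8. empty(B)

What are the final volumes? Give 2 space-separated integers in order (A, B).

Step 1: empty(B) -> (A=0 B=0)
Step 2: fill(A) -> (A=6 B=0)
Step 3: fill(B) -> (A=6 B=10)
Step 4: empty(A) -> (A=0 B=10)
Step 5: pour(B -> A) -> (A=6 B=4)
Step 6: empty(B) -> (A=6 B=0)
Step 7: fill(B) -> (A=6 B=10)
Step 8: empty(B) -> (A=6 B=0)

Answer: 6 0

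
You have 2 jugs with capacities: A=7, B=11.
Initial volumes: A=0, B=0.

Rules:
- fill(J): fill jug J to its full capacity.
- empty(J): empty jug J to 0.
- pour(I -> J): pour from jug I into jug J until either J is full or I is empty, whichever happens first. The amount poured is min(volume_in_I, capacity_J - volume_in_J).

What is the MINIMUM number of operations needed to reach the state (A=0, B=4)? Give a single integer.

BFS from (A=0, B=0). One shortest path:
  1. fill(B) -> (A=0 B=11)
  2. pour(B -> A) -> (A=7 B=4)
  3. empty(A) -> (A=0 B=4)
Reached target in 3 moves.

Answer: 3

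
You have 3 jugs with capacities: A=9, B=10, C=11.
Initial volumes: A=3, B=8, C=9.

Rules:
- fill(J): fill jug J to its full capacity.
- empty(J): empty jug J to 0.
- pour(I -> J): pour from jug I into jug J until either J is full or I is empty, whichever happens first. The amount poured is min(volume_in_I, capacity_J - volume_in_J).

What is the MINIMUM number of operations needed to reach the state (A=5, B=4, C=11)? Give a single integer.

BFS from (A=3, B=8, C=9). One shortest path:
  1. pour(C -> B) -> (A=3 B=10 C=7)
  2. pour(B -> A) -> (A=9 B=4 C=7)
  3. pour(A -> C) -> (A=5 B=4 C=11)
Reached target in 3 moves.

Answer: 3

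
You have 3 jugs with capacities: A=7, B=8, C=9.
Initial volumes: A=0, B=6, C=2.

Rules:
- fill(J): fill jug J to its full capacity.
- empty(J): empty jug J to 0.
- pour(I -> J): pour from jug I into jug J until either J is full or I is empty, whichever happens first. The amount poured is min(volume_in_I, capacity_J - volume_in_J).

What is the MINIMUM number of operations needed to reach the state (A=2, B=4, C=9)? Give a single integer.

Answer: 8

Derivation:
BFS from (A=0, B=6, C=2). One shortest path:
  1. fill(A) -> (A=7 B=6 C=2)
  2. empty(C) -> (A=7 B=6 C=0)
  3. pour(A -> C) -> (A=0 B=6 C=7)
  4. pour(B -> C) -> (A=0 B=4 C=9)
  5. pour(C -> A) -> (A=7 B=4 C=2)
  6. empty(A) -> (A=0 B=4 C=2)
  7. pour(C -> A) -> (A=2 B=4 C=0)
  8. fill(C) -> (A=2 B=4 C=9)
Reached target in 8 moves.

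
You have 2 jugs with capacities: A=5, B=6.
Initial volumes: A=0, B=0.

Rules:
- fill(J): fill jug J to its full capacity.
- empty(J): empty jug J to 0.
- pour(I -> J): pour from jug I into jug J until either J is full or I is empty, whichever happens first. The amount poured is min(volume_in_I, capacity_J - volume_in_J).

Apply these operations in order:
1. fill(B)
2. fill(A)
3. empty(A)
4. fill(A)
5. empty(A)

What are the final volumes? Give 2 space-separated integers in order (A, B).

Step 1: fill(B) -> (A=0 B=6)
Step 2: fill(A) -> (A=5 B=6)
Step 3: empty(A) -> (A=0 B=6)
Step 4: fill(A) -> (A=5 B=6)
Step 5: empty(A) -> (A=0 B=6)

Answer: 0 6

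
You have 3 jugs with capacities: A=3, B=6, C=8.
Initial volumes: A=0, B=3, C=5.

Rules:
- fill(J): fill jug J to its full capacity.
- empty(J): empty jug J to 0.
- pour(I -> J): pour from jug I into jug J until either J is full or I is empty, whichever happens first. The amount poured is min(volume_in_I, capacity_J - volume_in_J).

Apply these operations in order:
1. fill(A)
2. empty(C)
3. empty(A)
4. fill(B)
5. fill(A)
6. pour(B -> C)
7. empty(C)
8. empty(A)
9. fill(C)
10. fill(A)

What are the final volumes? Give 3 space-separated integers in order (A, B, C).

Answer: 3 0 8

Derivation:
Step 1: fill(A) -> (A=3 B=3 C=5)
Step 2: empty(C) -> (A=3 B=3 C=0)
Step 3: empty(A) -> (A=0 B=3 C=0)
Step 4: fill(B) -> (A=0 B=6 C=0)
Step 5: fill(A) -> (A=3 B=6 C=0)
Step 6: pour(B -> C) -> (A=3 B=0 C=6)
Step 7: empty(C) -> (A=3 B=0 C=0)
Step 8: empty(A) -> (A=0 B=0 C=0)
Step 9: fill(C) -> (A=0 B=0 C=8)
Step 10: fill(A) -> (A=3 B=0 C=8)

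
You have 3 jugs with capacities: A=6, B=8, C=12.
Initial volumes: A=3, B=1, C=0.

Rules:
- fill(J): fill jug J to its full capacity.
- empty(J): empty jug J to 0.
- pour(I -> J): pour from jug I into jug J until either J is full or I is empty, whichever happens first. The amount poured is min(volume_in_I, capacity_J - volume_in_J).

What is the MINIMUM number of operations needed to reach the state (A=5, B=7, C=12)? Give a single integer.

BFS from (A=3, B=1, C=0). One shortest path:
  1. fill(C) -> (A=3 B=1 C=12)
  2. pour(C -> B) -> (A=3 B=8 C=5)
  3. pour(B -> A) -> (A=6 B=5 C=5)
  4. pour(A -> C) -> (A=0 B=5 C=11)
  5. pour(B -> A) -> (A=5 B=0 C=11)
  6. fill(B) -> (A=5 B=8 C=11)
  7. pour(B -> C) -> (A=5 B=7 C=12)
Reached target in 7 moves.

Answer: 7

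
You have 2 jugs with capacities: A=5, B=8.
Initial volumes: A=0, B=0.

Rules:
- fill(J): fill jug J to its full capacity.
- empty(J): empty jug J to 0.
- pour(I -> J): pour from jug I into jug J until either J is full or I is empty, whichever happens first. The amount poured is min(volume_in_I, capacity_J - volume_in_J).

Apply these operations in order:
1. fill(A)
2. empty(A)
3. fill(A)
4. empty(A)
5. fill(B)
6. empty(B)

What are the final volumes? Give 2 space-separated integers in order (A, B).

Answer: 0 0

Derivation:
Step 1: fill(A) -> (A=5 B=0)
Step 2: empty(A) -> (A=0 B=0)
Step 3: fill(A) -> (A=5 B=0)
Step 4: empty(A) -> (A=0 B=0)
Step 5: fill(B) -> (A=0 B=8)
Step 6: empty(B) -> (A=0 B=0)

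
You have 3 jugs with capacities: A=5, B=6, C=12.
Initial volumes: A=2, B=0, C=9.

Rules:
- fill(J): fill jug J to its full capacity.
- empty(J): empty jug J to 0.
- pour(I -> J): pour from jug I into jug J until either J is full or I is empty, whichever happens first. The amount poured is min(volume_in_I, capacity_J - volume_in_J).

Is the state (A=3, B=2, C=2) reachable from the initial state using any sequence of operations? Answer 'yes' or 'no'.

Answer: no

Derivation:
BFS explored all 326 reachable states.
Reachable set includes: (0,0,0), (0,0,1), (0,0,2), (0,0,3), (0,0,4), (0,0,5), (0,0,6), (0,0,7), (0,0,8), (0,0,9), (0,0,10), (0,0,11) ...
Target (A=3, B=2, C=2) not in reachable set → no.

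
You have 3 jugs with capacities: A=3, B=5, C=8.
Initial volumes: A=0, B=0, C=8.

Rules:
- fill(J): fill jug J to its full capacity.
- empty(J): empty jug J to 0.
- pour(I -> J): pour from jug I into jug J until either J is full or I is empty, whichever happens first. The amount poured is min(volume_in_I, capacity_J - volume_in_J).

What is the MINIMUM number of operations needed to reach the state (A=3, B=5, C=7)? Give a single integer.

Answer: 6

Derivation:
BFS from (A=0, B=0, C=8). One shortest path:
  1. fill(B) -> (A=0 B=5 C=8)
  2. pour(B -> A) -> (A=3 B=2 C=8)
  3. empty(A) -> (A=0 B=2 C=8)
  4. pour(B -> A) -> (A=2 B=0 C=8)
  5. fill(B) -> (A=2 B=5 C=8)
  6. pour(C -> A) -> (A=3 B=5 C=7)
Reached target in 6 moves.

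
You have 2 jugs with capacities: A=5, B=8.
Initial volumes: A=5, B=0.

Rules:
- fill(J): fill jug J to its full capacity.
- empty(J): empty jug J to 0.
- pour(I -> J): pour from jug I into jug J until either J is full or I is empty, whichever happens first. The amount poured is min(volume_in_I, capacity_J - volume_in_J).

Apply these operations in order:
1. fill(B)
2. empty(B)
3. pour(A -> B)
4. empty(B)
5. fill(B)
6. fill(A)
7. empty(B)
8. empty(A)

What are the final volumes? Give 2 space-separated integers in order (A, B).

Answer: 0 0

Derivation:
Step 1: fill(B) -> (A=5 B=8)
Step 2: empty(B) -> (A=5 B=0)
Step 3: pour(A -> B) -> (A=0 B=5)
Step 4: empty(B) -> (A=0 B=0)
Step 5: fill(B) -> (A=0 B=8)
Step 6: fill(A) -> (A=5 B=8)
Step 7: empty(B) -> (A=5 B=0)
Step 8: empty(A) -> (A=0 B=0)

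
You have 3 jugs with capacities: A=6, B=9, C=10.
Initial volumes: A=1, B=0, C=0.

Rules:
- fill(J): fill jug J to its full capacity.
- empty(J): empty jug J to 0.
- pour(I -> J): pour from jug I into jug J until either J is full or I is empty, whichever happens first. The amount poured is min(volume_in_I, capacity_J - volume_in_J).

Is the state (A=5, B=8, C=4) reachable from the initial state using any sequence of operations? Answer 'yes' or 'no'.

BFS explored all 410 reachable states.
Reachable set includes: (0,0,0), (0,0,1), (0,0,2), (0,0,3), (0,0,4), (0,0,5), (0,0,6), (0,0,7), (0,0,8), (0,0,9), (0,0,10), (0,1,0) ...
Target (A=5, B=8, C=4) not in reachable set → no.

Answer: no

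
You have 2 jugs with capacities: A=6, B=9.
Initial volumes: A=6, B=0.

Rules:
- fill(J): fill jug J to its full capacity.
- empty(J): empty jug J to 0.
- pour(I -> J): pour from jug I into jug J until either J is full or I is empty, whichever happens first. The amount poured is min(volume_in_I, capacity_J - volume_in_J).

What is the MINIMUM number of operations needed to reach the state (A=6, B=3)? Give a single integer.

BFS from (A=6, B=0). One shortest path:
  1. empty(A) -> (A=0 B=0)
  2. fill(B) -> (A=0 B=9)
  3. pour(B -> A) -> (A=6 B=3)
Reached target in 3 moves.

Answer: 3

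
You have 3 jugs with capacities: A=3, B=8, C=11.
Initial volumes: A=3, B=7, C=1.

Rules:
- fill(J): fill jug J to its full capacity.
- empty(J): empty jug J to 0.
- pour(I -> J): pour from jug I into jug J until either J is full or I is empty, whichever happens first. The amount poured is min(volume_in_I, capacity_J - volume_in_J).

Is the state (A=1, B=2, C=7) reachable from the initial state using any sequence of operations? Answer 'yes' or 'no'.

BFS explored all 292 reachable states.
Reachable set includes: (0,0,0), (0,0,1), (0,0,2), (0,0,3), (0,0,4), (0,0,5), (0,0,6), (0,0,7), (0,0,8), (0,0,9), (0,0,10), (0,0,11) ...
Target (A=1, B=2, C=7) not in reachable set → no.

Answer: no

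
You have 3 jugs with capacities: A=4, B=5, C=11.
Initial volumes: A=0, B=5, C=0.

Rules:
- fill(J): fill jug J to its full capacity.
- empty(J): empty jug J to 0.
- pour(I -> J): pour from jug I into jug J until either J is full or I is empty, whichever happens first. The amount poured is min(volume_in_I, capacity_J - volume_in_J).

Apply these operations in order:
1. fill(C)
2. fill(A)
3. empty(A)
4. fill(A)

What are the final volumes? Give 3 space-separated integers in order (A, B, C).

Step 1: fill(C) -> (A=0 B=5 C=11)
Step 2: fill(A) -> (A=4 B=5 C=11)
Step 3: empty(A) -> (A=0 B=5 C=11)
Step 4: fill(A) -> (A=4 B=5 C=11)

Answer: 4 5 11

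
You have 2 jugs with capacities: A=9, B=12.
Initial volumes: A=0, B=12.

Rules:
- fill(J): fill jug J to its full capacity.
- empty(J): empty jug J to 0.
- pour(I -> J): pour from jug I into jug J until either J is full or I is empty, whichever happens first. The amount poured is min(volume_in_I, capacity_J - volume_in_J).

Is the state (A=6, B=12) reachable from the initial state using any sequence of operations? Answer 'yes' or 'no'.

Answer: yes

Derivation:
BFS from (A=0, B=12):
  1. fill(A) -> (A=9 B=12)
  2. empty(B) -> (A=9 B=0)
  3. pour(A -> B) -> (A=0 B=9)
  4. fill(A) -> (A=9 B=9)
  5. pour(A -> B) -> (A=6 B=12)
Target reached → yes.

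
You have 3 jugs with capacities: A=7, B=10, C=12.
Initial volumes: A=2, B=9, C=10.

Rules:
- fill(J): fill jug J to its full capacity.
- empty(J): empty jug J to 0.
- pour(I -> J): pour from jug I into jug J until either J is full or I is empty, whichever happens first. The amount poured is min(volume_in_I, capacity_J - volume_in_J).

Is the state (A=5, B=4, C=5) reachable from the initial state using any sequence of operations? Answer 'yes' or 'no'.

Answer: no

Derivation:
BFS explored all 551 reachable states.
Reachable set includes: (0,0,0), (0,0,1), (0,0,2), (0,0,3), (0,0,4), (0,0,5), (0,0,6), (0,0,7), (0,0,8), (0,0,9), (0,0,10), (0,0,11) ...
Target (A=5, B=4, C=5) not in reachable set → no.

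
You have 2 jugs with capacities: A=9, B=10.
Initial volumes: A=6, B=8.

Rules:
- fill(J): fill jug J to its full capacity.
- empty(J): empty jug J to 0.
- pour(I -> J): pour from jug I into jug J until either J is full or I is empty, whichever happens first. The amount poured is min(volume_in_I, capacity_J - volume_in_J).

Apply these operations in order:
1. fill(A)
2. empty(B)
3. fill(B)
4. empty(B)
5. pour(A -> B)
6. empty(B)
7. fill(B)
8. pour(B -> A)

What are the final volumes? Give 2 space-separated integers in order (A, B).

Answer: 9 1

Derivation:
Step 1: fill(A) -> (A=9 B=8)
Step 2: empty(B) -> (A=9 B=0)
Step 3: fill(B) -> (A=9 B=10)
Step 4: empty(B) -> (A=9 B=0)
Step 5: pour(A -> B) -> (A=0 B=9)
Step 6: empty(B) -> (A=0 B=0)
Step 7: fill(B) -> (A=0 B=10)
Step 8: pour(B -> A) -> (A=9 B=1)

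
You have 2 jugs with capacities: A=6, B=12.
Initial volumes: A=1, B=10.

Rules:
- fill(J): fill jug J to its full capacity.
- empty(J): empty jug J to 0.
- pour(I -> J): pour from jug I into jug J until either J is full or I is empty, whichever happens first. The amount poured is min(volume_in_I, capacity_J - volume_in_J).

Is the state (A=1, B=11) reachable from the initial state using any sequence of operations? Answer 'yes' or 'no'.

Answer: no

Derivation:
BFS explored all 25 reachable states.
Reachable set includes: (0,0), (0,1), (0,4), (0,5), (0,6), (0,7), (0,10), (0,11), (0,12), (1,0), (1,10), (1,12) ...
Target (A=1, B=11) not in reachable set → no.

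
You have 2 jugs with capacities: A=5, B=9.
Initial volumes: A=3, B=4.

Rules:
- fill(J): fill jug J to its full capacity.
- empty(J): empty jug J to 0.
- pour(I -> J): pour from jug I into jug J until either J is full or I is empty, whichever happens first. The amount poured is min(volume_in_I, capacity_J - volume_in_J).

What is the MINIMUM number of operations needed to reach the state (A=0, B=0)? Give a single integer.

BFS from (A=3, B=4). One shortest path:
  1. empty(A) -> (A=0 B=4)
  2. empty(B) -> (A=0 B=0)
Reached target in 2 moves.

Answer: 2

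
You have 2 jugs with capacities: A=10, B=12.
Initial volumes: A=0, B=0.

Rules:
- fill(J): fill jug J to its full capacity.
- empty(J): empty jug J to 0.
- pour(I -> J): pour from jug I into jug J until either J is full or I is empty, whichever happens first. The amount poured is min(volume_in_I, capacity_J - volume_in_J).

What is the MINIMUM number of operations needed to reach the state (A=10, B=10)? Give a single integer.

BFS from (A=0, B=0). One shortest path:
  1. fill(A) -> (A=10 B=0)
  2. pour(A -> B) -> (A=0 B=10)
  3. fill(A) -> (A=10 B=10)
Reached target in 3 moves.

Answer: 3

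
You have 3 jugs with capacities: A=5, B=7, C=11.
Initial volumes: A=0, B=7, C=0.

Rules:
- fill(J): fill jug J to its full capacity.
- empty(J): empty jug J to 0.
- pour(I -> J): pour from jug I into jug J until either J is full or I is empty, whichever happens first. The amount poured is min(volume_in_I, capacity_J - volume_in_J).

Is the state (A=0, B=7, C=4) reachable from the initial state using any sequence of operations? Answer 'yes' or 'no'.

BFS from (A=0, B=7, C=0):
  1. empty(B) -> (A=0 B=0 C=0)
  2. fill(C) -> (A=0 B=0 C=11)
  3. pour(C -> B) -> (A=0 B=7 C=4)
Target reached → yes.

Answer: yes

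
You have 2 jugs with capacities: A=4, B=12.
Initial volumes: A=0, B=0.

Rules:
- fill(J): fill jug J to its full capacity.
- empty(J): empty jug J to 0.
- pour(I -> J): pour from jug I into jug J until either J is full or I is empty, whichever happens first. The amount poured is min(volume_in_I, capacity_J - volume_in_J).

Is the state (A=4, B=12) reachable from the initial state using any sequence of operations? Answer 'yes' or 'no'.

Answer: yes

Derivation:
BFS from (A=0, B=0):
  1. fill(A) -> (A=4 B=0)
  2. fill(B) -> (A=4 B=12)
Target reached → yes.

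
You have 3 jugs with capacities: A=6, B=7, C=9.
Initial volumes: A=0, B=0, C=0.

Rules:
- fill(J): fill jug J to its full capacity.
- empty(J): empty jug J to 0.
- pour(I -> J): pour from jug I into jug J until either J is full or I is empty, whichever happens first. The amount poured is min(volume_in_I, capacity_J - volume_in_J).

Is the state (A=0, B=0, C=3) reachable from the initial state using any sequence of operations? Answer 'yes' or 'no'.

BFS from (A=0, B=0, C=0):
  1. fill(C) -> (A=0 B=0 C=9)
  2. pour(C -> A) -> (A=6 B=0 C=3)
  3. empty(A) -> (A=0 B=0 C=3)
Target reached → yes.

Answer: yes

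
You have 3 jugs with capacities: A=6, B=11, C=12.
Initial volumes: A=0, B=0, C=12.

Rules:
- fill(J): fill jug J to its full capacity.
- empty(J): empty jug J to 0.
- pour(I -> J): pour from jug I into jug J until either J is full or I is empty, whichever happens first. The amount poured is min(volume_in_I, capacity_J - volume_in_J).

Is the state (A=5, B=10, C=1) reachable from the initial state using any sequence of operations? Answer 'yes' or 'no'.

BFS explored all 542 reachable states.
Reachable set includes: (0,0,0), (0,0,1), (0,0,2), (0,0,3), (0,0,4), (0,0,5), (0,0,6), (0,0,7), (0,0,8), (0,0,9), (0,0,10), (0,0,11) ...
Target (A=5, B=10, C=1) not in reachable set → no.

Answer: no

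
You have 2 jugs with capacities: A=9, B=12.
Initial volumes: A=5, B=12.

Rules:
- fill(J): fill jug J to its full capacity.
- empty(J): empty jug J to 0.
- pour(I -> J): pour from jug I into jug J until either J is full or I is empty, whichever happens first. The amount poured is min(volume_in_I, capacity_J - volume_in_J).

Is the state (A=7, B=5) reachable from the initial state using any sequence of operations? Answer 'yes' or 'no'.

Answer: no

Derivation:
BFS explored all 28 reachable states.
Reachable set includes: (0,0), (0,2), (0,3), (0,5), (0,6), (0,8), (0,9), (0,11), (0,12), (2,0), (2,12), (3,0) ...
Target (A=7, B=5) not in reachable set → no.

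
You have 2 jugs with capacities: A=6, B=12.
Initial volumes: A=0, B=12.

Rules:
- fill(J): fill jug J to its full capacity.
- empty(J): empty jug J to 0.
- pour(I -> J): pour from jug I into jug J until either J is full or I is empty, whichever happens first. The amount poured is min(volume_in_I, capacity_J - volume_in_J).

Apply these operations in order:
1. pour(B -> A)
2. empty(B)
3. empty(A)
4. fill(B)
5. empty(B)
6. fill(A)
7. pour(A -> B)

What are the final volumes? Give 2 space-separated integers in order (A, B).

Step 1: pour(B -> A) -> (A=6 B=6)
Step 2: empty(B) -> (A=6 B=0)
Step 3: empty(A) -> (A=0 B=0)
Step 4: fill(B) -> (A=0 B=12)
Step 5: empty(B) -> (A=0 B=0)
Step 6: fill(A) -> (A=6 B=0)
Step 7: pour(A -> B) -> (A=0 B=6)

Answer: 0 6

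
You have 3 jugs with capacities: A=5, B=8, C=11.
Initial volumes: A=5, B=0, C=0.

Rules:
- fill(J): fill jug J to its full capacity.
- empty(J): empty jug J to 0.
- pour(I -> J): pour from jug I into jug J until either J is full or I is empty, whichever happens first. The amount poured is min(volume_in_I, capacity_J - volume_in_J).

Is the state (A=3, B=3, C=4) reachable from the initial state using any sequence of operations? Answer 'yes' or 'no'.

BFS explored all 368 reachable states.
Reachable set includes: (0,0,0), (0,0,1), (0,0,2), (0,0,3), (0,0,4), (0,0,5), (0,0,6), (0,0,7), (0,0,8), (0,0,9), (0,0,10), (0,0,11) ...
Target (A=3, B=3, C=4) not in reachable set → no.

Answer: no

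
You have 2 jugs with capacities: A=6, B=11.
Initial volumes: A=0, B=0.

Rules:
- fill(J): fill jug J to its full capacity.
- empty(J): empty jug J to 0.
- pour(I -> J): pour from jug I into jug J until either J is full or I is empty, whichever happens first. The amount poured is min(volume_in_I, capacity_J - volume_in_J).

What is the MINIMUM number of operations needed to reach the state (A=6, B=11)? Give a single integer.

Answer: 2

Derivation:
BFS from (A=0, B=0). One shortest path:
  1. fill(A) -> (A=6 B=0)
  2. fill(B) -> (A=6 B=11)
Reached target in 2 moves.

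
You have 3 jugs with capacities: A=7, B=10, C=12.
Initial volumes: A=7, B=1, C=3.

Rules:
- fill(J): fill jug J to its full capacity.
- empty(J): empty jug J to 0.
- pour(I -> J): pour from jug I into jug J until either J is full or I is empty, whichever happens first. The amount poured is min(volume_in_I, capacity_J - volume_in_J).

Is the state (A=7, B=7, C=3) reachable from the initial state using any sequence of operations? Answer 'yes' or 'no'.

BFS from (A=7, B=1, C=3):
  1. empty(B) -> (A=7 B=0 C=3)
  2. pour(A -> B) -> (A=0 B=7 C=3)
  3. fill(A) -> (A=7 B=7 C=3)
Target reached → yes.

Answer: yes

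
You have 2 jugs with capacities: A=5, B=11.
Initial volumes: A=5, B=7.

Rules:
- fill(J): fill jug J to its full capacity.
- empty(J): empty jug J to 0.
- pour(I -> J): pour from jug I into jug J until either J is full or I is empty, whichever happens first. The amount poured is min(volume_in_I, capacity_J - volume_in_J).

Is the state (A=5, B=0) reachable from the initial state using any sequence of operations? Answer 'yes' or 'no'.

BFS from (A=5, B=7):
  1. empty(B) -> (A=5 B=0)
Target reached → yes.

Answer: yes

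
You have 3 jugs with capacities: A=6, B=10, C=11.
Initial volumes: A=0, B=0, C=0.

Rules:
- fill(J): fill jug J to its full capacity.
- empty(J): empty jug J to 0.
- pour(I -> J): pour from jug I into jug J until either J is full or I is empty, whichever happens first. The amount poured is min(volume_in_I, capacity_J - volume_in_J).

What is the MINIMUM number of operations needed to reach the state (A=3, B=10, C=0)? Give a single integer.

BFS from (A=0, B=0, C=0). One shortest path:
  1. fill(A) -> (A=6 B=0 C=0)
  2. fill(C) -> (A=6 B=0 C=11)
  3. pour(A -> B) -> (A=0 B=6 C=11)
  4. fill(A) -> (A=6 B=6 C=11)
  5. pour(A -> B) -> (A=2 B=10 C=11)
  6. empty(B) -> (A=2 B=0 C=11)
  7. pour(C -> B) -> (A=2 B=10 C=1)
  8. pour(C -> A) -> (A=3 B=10 C=0)
Reached target in 8 moves.

Answer: 8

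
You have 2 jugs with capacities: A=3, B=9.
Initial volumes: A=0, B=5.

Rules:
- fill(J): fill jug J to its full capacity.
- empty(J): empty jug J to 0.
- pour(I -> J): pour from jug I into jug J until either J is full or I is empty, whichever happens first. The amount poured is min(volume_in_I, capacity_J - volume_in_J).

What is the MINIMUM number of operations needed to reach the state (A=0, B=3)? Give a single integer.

BFS from (A=0, B=5). One shortest path:
  1. fill(A) -> (A=3 B=5)
  2. empty(B) -> (A=3 B=0)
  3. pour(A -> B) -> (A=0 B=3)
Reached target in 3 moves.

Answer: 3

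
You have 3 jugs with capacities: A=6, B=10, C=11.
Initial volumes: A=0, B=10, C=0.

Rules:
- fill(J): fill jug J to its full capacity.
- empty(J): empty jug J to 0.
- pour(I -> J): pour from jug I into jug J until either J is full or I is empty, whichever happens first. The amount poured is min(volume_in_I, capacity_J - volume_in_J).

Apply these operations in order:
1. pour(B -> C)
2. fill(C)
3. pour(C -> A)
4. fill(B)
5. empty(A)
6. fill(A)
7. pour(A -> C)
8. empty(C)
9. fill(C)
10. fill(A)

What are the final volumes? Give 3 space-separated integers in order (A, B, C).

Answer: 6 10 11

Derivation:
Step 1: pour(B -> C) -> (A=0 B=0 C=10)
Step 2: fill(C) -> (A=0 B=0 C=11)
Step 3: pour(C -> A) -> (A=6 B=0 C=5)
Step 4: fill(B) -> (A=6 B=10 C=5)
Step 5: empty(A) -> (A=0 B=10 C=5)
Step 6: fill(A) -> (A=6 B=10 C=5)
Step 7: pour(A -> C) -> (A=0 B=10 C=11)
Step 8: empty(C) -> (A=0 B=10 C=0)
Step 9: fill(C) -> (A=0 B=10 C=11)
Step 10: fill(A) -> (A=6 B=10 C=11)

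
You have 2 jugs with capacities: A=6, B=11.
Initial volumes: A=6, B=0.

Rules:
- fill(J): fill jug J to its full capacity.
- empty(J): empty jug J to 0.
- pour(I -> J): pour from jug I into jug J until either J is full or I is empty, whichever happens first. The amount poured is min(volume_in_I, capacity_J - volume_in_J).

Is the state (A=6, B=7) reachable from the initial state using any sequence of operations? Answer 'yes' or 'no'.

BFS from (A=6, B=0):
  1. pour(A -> B) -> (A=0 B=6)
  2. fill(A) -> (A=6 B=6)
  3. pour(A -> B) -> (A=1 B=11)
  4. empty(B) -> (A=1 B=0)
  5. pour(A -> B) -> (A=0 B=1)
  6. fill(A) -> (A=6 B=1)
  7. pour(A -> B) -> (A=0 B=7)
  8. fill(A) -> (A=6 B=7)
Target reached → yes.

Answer: yes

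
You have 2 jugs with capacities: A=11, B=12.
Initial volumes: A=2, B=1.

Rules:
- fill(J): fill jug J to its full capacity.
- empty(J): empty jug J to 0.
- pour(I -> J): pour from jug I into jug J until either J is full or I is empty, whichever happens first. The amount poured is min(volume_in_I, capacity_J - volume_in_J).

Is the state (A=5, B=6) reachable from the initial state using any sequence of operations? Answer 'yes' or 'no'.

BFS explored all 47 reachable states.
Reachable set includes: (0,0), (0,1), (0,2), (0,3), (0,4), (0,5), (0,6), (0,7), (0,8), (0,9), (0,10), (0,11) ...
Target (A=5, B=6) not in reachable set → no.

Answer: no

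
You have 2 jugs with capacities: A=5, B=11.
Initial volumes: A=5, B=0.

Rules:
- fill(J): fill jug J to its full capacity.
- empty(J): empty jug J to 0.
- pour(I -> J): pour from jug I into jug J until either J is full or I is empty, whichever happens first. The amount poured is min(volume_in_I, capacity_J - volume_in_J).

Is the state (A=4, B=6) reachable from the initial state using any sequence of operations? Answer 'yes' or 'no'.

Answer: no

Derivation:
BFS explored all 32 reachable states.
Reachable set includes: (0,0), (0,1), (0,2), (0,3), (0,4), (0,5), (0,6), (0,7), (0,8), (0,9), (0,10), (0,11) ...
Target (A=4, B=6) not in reachable set → no.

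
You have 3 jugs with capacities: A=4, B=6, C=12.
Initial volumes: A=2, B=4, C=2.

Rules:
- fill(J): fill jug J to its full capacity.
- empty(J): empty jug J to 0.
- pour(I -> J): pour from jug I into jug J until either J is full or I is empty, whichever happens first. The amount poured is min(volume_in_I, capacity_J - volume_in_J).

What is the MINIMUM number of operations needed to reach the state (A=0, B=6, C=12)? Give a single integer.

Answer: 2

Derivation:
BFS from (A=2, B=4, C=2). One shortest path:
  1. fill(C) -> (A=2 B=4 C=12)
  2. pour(A -> B) -> (A=0 B=6 C=12)
Reached target in 2 moves.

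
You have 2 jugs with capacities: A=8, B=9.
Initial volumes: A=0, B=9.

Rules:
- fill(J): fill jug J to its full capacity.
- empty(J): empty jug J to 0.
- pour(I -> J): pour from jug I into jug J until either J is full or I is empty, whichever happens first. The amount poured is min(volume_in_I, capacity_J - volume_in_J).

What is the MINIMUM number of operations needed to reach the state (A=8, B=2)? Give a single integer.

BFS from (A=0, B=9). One shortest path:
  1. pour(B -> A) -> (A=8 B=1)
  2. empty(A) -> (A=0 B=1)
  3. pour(B -> A) -> (A=1 B=0)
  4. fill(B) -> (A=1 B=9)
  5. pour(B -> A) -> (A=8 B=2)
Reached target in 5 moves.

Answer: 5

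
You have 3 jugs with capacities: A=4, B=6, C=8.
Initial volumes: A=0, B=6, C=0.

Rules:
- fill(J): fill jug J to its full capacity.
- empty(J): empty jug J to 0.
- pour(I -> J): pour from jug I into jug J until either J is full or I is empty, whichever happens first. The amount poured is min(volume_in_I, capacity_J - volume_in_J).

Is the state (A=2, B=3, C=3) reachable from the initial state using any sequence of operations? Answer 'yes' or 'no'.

Answer: no

Derivation:
BFS explored all 54 reachable states.
Reachable set includes: (0,0,0), (0,0,2), (0,0,4), (0,0,6), (0,0,8), (0,2,0), (0,2,2), (0,2,4), (0,2,6), (0,2,8), (0,4,0), (0,4,2) ...
Target (A=2, B=3, C=3) not in reachable set → no.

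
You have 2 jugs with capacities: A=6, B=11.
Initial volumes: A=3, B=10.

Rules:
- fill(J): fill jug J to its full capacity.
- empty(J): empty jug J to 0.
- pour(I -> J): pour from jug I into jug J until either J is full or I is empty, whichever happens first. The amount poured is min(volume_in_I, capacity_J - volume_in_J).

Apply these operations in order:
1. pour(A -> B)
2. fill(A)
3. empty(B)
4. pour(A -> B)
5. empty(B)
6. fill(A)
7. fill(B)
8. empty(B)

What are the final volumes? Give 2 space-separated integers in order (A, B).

Step 1: pour(A -> B) -> (A=2 B=11)
Step 2: fill(A) -> (A=6 B=11)
Step 3: empty(B) -> (A=6 B=0)
Step 4: pour(A -> B) -> (A=0 B=6)
Step 5: empty(B) -> (A=0 B=0)
Step 6: fill(A) -> (A=6 B=0)
Step 7: fill(B) -> (A=6 B=11)
Step 8: empty(B) -> (A=6 B=0)

Answer: 6 0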